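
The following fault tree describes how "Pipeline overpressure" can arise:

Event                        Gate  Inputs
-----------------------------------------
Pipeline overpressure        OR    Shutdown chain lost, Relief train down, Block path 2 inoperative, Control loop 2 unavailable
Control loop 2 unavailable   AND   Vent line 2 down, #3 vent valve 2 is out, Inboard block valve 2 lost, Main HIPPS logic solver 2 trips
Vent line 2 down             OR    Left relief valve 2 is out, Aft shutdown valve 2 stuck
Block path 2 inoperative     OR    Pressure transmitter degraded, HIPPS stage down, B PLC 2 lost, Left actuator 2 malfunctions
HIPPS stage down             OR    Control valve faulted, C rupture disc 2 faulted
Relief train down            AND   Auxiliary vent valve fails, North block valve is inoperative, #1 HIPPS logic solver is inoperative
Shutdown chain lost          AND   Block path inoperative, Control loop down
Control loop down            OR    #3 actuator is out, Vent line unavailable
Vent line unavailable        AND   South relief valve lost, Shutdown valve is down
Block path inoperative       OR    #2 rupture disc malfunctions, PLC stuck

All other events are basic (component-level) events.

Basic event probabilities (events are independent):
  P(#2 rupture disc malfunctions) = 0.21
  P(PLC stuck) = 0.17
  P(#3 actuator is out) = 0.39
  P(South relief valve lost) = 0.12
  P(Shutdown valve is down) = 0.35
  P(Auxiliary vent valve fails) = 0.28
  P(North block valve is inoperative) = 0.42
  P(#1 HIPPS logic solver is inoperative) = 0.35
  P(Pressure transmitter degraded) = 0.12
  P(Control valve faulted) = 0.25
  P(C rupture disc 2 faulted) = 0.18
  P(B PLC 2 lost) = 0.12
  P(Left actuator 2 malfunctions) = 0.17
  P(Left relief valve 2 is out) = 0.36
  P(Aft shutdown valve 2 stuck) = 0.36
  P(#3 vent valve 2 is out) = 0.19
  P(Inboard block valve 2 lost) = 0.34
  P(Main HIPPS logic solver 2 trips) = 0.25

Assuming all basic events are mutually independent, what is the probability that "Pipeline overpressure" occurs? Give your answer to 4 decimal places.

P(Block path inoperative) [OR] = 1 − (1−0.21) × (1−0.17) = 0.344300
P(Vent line unavailable) [AND] = 0.12 × 0.35 = 0.042000
P(Control loop down) [OR] = 1 − (1−0.39) × (1−0.042000) = 0.415620
P(Shutdown chain lost) [AND] = 0.344300 × 0.415620 = 0.143098
P(Relief train down) [AND] = 0.28 × 0.42 × 0.35 = 0.041160
P(HIPPS stage down) [OR] = 1 − (1−0.25) × (1−0.18) = 0.385000
P(Block path 2 inoperative) [OR] = 1 − (1−0.12) × (1−0.385000) × (1−0.12) × (1−0.17) = 0.604708
P(Vent line 2 down) [OR] = 1 − (1−0.36) × (1−0.36) = 0.590400
P(Control loop 2 unavailable) [AND] = 0.590400 × 0.19 × 0.34 × 0.25 = 0.009535
P(Pipeline overpressure) [OR] = 1 − (1−0.143098) × (1−0.041160) × (1−0.604708) × (1−0.009535) = 0.678312
Rounded to 4 decimal places: P(Pipeline overpressure) ≈ 0.6783.

0.6783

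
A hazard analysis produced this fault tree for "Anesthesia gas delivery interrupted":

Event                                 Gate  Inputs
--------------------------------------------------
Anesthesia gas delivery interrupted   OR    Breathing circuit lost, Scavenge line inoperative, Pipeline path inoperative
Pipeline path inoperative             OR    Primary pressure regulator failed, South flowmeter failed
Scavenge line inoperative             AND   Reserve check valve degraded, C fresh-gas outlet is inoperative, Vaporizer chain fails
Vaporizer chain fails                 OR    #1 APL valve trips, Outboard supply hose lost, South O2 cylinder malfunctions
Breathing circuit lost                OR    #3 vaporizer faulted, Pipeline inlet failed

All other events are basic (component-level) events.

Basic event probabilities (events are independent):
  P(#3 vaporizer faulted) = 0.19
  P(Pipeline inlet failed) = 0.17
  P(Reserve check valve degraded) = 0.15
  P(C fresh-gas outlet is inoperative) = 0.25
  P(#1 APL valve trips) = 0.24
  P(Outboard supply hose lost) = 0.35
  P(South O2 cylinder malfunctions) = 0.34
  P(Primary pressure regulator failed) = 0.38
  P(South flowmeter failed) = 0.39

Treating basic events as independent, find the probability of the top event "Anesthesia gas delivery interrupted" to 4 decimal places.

0.7522

P(Breathing circuit lost) [OR] = 1 − (1−0.19) × (1−0.17) = 0.327700
P(Vaporizer chain fails) [OR] = 1 − (1−0.24) × (1−0.35) × (1−0.34) = 0.673960
P(Scavenge line inoperative) [AND] = 0.15 × 0.25 × 0.673960 = 0.025274
P(Pipeline path inoperative) [OR] = 1 − (1−0.38) × (1−0.39) = 0.621800
P(Anesthesia gas delivery interrupted) [OR] = 1 − (1−0.327700) × (1−0.025274) × (1−0.621800) = 0.752162
Rounded to 4 decimal places: P(Anesthesia gas delivery interrupted) ≈ 0.7522.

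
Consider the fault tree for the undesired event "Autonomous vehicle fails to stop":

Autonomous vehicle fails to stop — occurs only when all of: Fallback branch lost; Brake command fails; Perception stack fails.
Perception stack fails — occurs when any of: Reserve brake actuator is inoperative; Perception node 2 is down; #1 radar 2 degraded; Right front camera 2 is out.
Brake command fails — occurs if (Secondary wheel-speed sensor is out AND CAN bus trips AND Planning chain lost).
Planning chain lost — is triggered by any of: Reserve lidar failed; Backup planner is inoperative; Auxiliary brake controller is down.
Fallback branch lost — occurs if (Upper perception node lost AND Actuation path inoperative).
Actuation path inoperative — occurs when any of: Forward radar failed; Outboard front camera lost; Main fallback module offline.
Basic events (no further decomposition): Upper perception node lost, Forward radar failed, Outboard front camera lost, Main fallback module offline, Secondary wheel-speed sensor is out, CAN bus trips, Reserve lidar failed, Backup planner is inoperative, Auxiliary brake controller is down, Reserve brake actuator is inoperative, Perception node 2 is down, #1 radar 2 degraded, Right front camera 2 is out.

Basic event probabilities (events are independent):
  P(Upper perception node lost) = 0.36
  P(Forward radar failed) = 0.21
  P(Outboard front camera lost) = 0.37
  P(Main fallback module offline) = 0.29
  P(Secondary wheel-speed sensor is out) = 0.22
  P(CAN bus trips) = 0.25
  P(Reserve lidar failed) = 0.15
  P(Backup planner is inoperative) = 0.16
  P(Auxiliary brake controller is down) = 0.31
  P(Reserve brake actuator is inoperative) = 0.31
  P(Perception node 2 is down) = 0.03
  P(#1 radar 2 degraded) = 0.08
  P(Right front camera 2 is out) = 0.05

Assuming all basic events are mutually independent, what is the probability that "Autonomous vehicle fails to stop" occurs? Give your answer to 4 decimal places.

P(Actuation path inoperative) [OR] = 1 − (1−0.21) × (1−0.37) × (1−0.29) = 0.646633
P(Fallback branch lost) [AND] = 0.36 × 0.646633 = 0.232788
P(Planning chain lost) [OR] = 1 − (1−0.15) × (1−0.16) × (1−0.31) = 0.507340
P(Brake command fails) [AND] = 0.22 × 0.25 × 0.507340 = 0.027904
P(Perception stack fails) [OR] = 1 − (1−0.31) × (1−0.03) × (1−0.08) × (1−0.05) = 0.415032
P(Autonomous vehicle fails to stop) [AND] = 0.232788 × 0.027904 × 0.415032 = 0.002696
Rounded to 4 decimal places: P(Autonomous vehicle fails to stop) ≈ 0.0027.

0.0027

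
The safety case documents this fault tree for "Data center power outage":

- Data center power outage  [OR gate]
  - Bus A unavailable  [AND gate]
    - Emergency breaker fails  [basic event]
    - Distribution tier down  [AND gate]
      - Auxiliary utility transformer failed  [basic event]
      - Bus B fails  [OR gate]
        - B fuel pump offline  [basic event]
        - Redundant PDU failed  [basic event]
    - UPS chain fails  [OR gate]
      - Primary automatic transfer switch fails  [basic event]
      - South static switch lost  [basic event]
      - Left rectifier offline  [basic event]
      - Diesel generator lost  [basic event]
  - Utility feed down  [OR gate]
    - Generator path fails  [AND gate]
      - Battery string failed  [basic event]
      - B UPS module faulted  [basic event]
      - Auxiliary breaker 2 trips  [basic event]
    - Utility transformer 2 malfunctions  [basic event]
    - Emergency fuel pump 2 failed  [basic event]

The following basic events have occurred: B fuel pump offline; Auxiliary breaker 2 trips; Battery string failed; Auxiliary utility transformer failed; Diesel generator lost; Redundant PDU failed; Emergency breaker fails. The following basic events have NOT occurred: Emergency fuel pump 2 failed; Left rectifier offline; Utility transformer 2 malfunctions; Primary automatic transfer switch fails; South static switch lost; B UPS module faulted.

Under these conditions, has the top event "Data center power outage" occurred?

Yes

Bus B fails [OR]: B fuel pump offline=occurs, Redundant PDU failed=occurs → at least one input occurs → occurs.
Distribution tier down [AND]: Auxiliary utility transformer failed=occurs, Bus B fails=occurs → all inputs occur → occurs.
UPS chain fails [OR]: Primary automatic transfer switch fails=not, South static switch lost=not, Left rectifier offline=not, Diesel generator lost=occurs → at least one input occurs → occurs.
Bus A unavailable [AND]: Emergency breaker fails=occurs, Distribution tier down=occurs, UPS chain fails=occurs → all inputs occur → occurs.
Generator path fails [AND]: Battery string failed=occurs, B UPS module faulted=not, Auxiliary breaker 2 trips=occurs → not all inputs occur → does not occur.
Utility feed down [OR]: Generator path fails=not, Utility transformer 2 malfunctions=not, Emergency fuel pump 2 failed=not → no input occurs → does not occur.
Data center power outage [OR]: Bus A unavailable=occurs, Utility feed down=not → at least one input occurs → occurs.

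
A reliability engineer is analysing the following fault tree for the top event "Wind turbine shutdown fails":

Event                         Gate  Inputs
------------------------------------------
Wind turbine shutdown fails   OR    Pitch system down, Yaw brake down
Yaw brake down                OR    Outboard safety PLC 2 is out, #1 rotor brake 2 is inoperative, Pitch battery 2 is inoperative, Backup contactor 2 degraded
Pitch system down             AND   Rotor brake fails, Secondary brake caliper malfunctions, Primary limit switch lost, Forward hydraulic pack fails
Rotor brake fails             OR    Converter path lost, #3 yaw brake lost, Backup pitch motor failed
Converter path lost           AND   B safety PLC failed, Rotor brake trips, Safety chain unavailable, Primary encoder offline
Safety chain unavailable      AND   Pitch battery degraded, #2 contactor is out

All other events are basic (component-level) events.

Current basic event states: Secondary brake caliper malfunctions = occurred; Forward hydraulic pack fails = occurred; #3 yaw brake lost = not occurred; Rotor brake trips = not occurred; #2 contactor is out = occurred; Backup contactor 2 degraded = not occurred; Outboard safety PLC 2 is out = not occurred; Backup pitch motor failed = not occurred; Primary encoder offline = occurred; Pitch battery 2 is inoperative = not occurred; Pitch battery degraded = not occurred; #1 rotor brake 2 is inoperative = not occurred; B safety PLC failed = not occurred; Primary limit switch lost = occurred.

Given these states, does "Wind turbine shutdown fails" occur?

Safety chain unavailable [AND]: Pitch battery degraded=not, #2 contactor is out=occurs → not all inputs occur → does not occur.
Converter path lost [AND]: B safety PLC failed=not, Rotor brake trips=not, Safety chain unavailable=not, Primary encoder offline=occurs → not all inputs occur → does not occur.
Rotor brake fails [OR]: Converter path lost=not, #3 yaw brake lost=not, Backup pitch motor failed=not → no input occurs → does not occur.
Pitch system down [AND]: Rotor brake fails=not, Secondary brake caliper malfunctions=occurs, Primary limit switch lost=occurs, Forward hydraulic pack fails=occurs → not all inputs occur → does not occur.
Yaw brake down [OR]: Outboard safety PLC 2 is out=not, #1 rotor brake 2 is inoperative=not, Pitch battery 2 is inoperative=not, Backup contactor 2 degraded=not → no input occurs → does not occur.
Wind turbine shutdown fails [OR]: Pitch system down=not, Yaw brake down=not → no input occurs → does not occur.

No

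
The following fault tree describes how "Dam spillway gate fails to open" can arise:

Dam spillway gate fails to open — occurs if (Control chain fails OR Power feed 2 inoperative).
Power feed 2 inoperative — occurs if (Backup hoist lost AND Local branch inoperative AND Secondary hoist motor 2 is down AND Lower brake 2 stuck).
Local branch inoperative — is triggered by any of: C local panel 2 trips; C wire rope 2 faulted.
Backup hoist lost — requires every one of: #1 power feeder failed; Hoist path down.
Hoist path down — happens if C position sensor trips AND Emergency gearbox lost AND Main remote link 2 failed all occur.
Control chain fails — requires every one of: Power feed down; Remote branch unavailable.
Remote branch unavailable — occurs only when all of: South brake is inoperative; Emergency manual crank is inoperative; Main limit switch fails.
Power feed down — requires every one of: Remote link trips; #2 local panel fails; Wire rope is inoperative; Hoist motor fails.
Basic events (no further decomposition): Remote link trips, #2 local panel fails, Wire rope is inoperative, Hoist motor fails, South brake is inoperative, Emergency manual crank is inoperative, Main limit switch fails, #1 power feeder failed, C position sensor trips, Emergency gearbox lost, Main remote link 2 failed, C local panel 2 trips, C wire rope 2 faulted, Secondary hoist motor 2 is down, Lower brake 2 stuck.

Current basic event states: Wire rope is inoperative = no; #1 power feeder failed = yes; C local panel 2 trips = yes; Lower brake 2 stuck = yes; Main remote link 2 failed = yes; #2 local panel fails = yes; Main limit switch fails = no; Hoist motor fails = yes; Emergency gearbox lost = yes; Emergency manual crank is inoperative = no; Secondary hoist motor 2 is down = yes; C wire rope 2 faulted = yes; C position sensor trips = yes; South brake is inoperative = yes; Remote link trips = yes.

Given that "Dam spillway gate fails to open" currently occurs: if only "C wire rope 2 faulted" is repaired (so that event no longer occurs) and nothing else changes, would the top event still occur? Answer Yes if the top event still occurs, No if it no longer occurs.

Counterfactual: set "C wire rope 2 faulted" to not occurred.
Power feed down [AND]: Remote link trips=occurs, #2 local panel fails=occurs, Wire rope is inoperative=not, Hoist motor fails=occurs → not all inputs occur → does not occur.
Remote branch unavailable [AND]: South brake is inoperative=occurs, Emergency manual crank is inoperative=not, Main limit switch fails=not → not all inputs occur → does not occur.
Control chain fails [AND]: Power feed down=not, Remote branch unavailable=not → not all inputs occur → does not occur.
Hoist path down [AND]: C position sensor trips=occurs, Emergency gearbox lost=occurs, Main remote link 2 failed=occurs → all inputs occur → occurs.
Backup hoist lost [AND]: #1 power feeder failed=occurs, Hoist path down=occurs → all inputs occur → occurs.
Local branch inoperative [OR]: C local panel 2 trips=occurs, C wire rope 2 faulted=not → at least one input occurs → occurs.
Power feed 2 inoperative [AND]: Backup hoist lost=occurs, Local branch inoperative=occurs, Secondary hoist motor 2 is down=occurs, Lower brake 2 stuck=occurs → all inputs occur → occurs.
Dam spillway gate fails to open [OR]: Control chain fails=not, Power feed 2 inoperative=occurs → at least one input occurs → occurs.

Yes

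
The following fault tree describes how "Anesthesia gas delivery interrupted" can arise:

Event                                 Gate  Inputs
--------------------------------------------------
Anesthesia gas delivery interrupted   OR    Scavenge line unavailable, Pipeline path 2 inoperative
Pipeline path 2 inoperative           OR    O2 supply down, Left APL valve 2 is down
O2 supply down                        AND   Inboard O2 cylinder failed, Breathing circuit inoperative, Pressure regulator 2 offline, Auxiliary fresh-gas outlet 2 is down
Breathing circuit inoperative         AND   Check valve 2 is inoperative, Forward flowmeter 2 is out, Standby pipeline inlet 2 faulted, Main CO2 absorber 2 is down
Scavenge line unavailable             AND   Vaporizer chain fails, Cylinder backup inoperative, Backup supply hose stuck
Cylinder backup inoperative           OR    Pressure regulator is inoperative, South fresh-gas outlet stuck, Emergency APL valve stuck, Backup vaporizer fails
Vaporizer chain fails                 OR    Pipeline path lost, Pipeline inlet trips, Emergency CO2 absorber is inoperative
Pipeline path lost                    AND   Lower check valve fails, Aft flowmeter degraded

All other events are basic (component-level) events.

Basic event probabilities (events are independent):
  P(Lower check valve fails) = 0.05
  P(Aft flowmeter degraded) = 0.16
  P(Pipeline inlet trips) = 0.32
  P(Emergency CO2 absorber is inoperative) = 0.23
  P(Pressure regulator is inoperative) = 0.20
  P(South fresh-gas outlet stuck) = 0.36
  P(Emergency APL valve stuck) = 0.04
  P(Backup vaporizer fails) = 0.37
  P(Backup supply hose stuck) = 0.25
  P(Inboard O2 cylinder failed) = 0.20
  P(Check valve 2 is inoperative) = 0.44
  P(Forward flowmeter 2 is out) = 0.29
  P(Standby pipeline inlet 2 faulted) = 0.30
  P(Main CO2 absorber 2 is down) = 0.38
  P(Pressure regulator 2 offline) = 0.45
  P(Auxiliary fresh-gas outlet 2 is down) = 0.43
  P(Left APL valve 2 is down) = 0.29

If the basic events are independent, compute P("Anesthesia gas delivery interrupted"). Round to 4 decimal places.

P(Pipeline path lost) [AND] = 0.05 × 0.16 = 0.008000
P(Vaporizer chain fails) [OR] = 1 − (1−0.008000) × (1−0.32) × (1−0.23) = 0.480589
P(Cylinder backup inoperative) [OR] = 1 − (1−0.20) × (1−0.36) × (1−0.04) × (1−0.37) = 0.690342
P(Scavenge line unavailable) [AND] = 0.480589 × 0.690342 × 0.25 = 0.082943
P(Breathing circuit inoperative) [AND] = 0.44 × 0.29 × 0.30 × 0.38 = 0.014546
P(O2 supply down) [AND] = 0.20 × 0.014546 × 0.45 × 0.43 = 0.000563
P(Pipeline path 2 inoperative) [OR] = 1 − (1−0.000563) × (1−0.29) = 0.290400
P(Anesthesia gas delivery interrupted) [OR] = 1 − (1−0.082943) × (1−0.290400) = 0.349256
Rounded to 4 decimal places: P(Anesthesia gas delivery interrupted) ≈ 0.3493.

0.3493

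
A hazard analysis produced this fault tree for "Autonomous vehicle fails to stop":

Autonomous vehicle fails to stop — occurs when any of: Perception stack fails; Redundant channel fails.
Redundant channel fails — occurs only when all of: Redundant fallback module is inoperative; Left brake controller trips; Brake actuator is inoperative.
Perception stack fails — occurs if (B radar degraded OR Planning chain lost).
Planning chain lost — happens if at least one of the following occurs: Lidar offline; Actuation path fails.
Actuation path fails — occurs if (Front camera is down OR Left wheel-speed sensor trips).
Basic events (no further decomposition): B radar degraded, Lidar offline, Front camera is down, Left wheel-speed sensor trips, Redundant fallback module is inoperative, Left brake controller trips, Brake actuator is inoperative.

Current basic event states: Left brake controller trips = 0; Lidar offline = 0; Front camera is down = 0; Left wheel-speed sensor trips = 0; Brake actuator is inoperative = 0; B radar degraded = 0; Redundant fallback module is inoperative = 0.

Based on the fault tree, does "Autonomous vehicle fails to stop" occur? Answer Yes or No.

No

Actuation path fails [OR]: Front camera is down=not, Left wheel-speed sensor trips=not → no input occurs → does not occur.
Planning chain lost [OR]: Lidar offline=not, Actuation path fails=not → no input occurs → does not occur.
Perception stack fails [OR]: B radar degraded=not, Planning chain lost=not → no input occurs → does not occur.
Redundant channel fails [AND]: Redundant fallback module is inoperative=not, Left brake controller trips=not, Brake actuator is inoperative=not → not all inputs occur → does not occur.
Autonomous vehicle fails to stop [OR]: Perception stack fails=not, Redundant channel fails=not → no input occurs → does not occur.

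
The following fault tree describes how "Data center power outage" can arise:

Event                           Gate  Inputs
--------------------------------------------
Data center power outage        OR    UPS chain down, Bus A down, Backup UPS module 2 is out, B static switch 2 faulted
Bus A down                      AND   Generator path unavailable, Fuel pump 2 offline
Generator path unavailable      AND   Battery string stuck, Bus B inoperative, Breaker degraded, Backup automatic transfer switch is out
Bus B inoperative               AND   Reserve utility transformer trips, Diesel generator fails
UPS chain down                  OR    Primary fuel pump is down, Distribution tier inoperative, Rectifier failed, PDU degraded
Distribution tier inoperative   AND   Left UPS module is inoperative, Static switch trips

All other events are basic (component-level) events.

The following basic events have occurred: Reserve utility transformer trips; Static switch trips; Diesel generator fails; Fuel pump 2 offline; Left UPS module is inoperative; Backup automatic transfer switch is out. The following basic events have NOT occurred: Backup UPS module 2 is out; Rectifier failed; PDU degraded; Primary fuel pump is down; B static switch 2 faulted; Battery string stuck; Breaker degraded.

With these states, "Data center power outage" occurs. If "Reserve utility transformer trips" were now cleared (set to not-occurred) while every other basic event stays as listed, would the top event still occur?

Counterfactual: set "Reserve utility transformer trips" to not occurred.
Distribution tier inoperative [AND]: Left UPS module is inoperative=occurs, Static switch trips=occurs → all inputs occur → occurs.
UPS chain down [OR]: Primary fuel pump is down=not, Distribution tier inoperative=occurs, Rectifier failed=not, PDU degraded=not → at least one input occurs → occurs.
Bus B inoperative [AND]: Reserve utility transformer trips=not, Diesel generator fails=occurs → not all inputs occur → does not occur.
Generator path unavailable [AND]: Battery string stuck=not, Bus B inoperative=not, Breaker degraded=not, Backup automatic transfer switch is out=occurs → not all inputs occur → does not occur.
Bus A down [AND]: Generator path unavailable=not, Fuel pump 2 offline=occurs → not all inputs occur → does not occur.
Data center power outage [OR]: UPS chain down=occurs, Bus A down=not, Backup UPS module 2 is out=not, B static switch 2 faulted=not → at least one input occurs → occurs.

Yes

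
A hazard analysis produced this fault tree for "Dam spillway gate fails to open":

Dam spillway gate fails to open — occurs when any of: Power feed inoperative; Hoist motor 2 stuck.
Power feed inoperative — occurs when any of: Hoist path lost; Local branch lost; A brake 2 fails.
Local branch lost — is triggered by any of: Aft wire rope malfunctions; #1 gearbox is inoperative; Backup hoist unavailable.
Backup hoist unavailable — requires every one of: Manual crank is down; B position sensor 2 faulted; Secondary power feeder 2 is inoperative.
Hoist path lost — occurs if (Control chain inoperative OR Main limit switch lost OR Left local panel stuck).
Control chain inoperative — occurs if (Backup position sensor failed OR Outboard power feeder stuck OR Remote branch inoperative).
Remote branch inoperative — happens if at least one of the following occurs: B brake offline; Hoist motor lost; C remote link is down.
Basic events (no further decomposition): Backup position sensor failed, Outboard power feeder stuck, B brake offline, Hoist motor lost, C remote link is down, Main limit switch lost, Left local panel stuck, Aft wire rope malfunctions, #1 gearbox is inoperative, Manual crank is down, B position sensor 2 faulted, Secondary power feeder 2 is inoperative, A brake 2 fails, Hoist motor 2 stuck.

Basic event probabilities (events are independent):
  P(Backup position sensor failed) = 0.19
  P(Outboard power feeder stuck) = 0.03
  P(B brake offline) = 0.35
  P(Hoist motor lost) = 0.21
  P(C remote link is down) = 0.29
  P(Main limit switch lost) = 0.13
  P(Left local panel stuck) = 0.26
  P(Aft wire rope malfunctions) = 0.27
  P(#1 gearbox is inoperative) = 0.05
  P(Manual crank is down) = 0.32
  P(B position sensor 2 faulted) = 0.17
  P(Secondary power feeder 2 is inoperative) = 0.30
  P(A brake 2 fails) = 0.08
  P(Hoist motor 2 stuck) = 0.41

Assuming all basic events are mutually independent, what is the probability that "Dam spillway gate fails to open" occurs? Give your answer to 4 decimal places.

0.9317

P(Remote branch inoperative) [OR] = 1 − (1−0.35) × (1−0.21) × (1−0.29) = 0.635415
P(Control chain inoperative) [OR] = 1 − (1−0.19) × (1−0.03) × (1−0.635415) = 0.713546
P(Hoist path lost) [OR] = 1 − (1−0.713546) × (1−0.13) × (1−0.26) = 0.815581
P(Backup hoist unavailable) [AND] = 0.32 × 0.17 × 0.30 = 0.016320
P(Local branch lost) [OR] = 1 − (1−0.27) × (1−0.05) × (1−0.016320) = 0.317818
P(Power feed inoperative) [OR] = 1 − (1−0.815581) × (1−0.317818) × (1−0.08) = 0.884257
P(Dam spillway gate fails to open) [OR] = 1 − (1−0.884257) × (1−0.41) = 0.931712
Rounded to 4 decimal places: P(Dam spillway gate fails to open) ≈ 0.9317.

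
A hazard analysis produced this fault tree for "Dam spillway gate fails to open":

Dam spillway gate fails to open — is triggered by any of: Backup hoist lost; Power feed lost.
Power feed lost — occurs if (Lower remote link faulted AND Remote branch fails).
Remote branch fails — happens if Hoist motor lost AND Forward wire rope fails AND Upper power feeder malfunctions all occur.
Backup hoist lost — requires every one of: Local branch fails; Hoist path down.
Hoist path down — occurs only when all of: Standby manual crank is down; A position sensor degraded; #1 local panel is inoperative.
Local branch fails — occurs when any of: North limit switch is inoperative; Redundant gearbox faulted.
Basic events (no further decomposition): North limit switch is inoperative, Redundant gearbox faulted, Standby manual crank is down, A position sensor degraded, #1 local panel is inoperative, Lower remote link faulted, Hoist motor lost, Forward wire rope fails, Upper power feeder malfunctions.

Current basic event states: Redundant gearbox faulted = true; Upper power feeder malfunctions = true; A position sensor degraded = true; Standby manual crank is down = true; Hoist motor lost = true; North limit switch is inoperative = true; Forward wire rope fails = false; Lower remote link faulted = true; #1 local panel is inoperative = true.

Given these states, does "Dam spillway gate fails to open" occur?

Yes

Local branch fails [OR]: North limit switch is inoperative=occurs, Redundant gearbox faulted=occurs → at least one input occurs → occurs.
Hoist path down [AND]: Standby manual crank is down=occurs, A position sensor degraded=occurs, #1 local panel is inoperative=occurs → all inputs occur → occurs.
Backup hoist lost [AND]: Local branch fails=occurs, Hoist path down=occurs → all inputs occur → occurs.
Remote branch fails [AND]: Hoist motor lost=occurs, Forward wire rope fails=not, Upper power feeder malfunctions=occurs → not all inputs occur → does not occur.
Power feed lost [AND]: Lower remote link faulted=occurs, Remote branch fails=not → not all inputs occur → does not occur.
Dam spillway gate fails to open [OR]: Backup hoist lost=occurs, Power feed lost=not → at least one input occurs → occurs.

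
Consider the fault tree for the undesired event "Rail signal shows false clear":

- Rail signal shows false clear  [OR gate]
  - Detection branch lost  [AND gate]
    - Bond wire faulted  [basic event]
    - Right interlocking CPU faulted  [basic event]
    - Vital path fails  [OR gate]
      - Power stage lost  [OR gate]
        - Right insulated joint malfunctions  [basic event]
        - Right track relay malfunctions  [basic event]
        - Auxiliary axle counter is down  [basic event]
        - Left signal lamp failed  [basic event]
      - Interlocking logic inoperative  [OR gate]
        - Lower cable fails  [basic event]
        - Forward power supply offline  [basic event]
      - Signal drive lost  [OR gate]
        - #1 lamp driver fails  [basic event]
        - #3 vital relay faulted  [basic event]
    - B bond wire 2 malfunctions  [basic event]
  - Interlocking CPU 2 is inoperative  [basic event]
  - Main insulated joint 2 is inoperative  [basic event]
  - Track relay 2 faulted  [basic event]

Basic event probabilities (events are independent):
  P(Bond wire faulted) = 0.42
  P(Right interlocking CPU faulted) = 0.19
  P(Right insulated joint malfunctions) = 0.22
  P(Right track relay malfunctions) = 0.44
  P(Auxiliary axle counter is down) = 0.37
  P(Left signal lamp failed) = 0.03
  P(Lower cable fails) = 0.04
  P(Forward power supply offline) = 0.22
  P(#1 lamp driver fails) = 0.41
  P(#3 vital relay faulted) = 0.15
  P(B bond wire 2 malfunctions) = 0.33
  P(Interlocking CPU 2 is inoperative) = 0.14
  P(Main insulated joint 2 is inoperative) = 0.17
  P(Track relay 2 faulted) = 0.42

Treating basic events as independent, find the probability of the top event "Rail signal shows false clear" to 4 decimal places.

0.5958

P(Power stage lost) [OR] = 1 − (1−0.22) × (1−0.44) × (1−0.37) × (1−0.03) = 0.733072
P(Interlocking logic inoperative) [OR] = 1 − (1−0.04) × (1−0.22) = 0.251200
P(Signal drive lost) [OR] = 1 − (1−0.41) × (1−0.15) = 0.498500
P(Vital path fails) [OR] = 1 − (1−0.733072) × (1−0.251200) × (1−0.498500) = 0.899762
P(Detection branch lost) [AND] = 0.42 × 0.19 × 0.899762 × 0.33 = 0.023694
P(Rail signal shows false clear) [OR] = 1 − (1−0.023694) × (1−0.14) × (1−0.17) × (1−0.42) = 0.595805
Rounded to 4 decimal places: P(Rail signal shows false clear) ≈ 0.5958.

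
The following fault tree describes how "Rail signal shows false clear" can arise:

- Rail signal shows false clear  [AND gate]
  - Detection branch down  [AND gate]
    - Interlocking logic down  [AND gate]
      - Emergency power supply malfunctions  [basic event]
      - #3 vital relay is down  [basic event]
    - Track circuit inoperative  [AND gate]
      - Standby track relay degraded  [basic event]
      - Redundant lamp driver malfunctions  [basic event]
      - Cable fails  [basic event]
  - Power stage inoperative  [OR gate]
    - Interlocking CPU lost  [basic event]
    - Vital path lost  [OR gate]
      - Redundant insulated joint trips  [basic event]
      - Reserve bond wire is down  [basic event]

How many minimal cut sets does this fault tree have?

Interlocking logic down [AND]: one cut set from each child combined → 1 × 1 = 1 cut set(s).
Track circuit inoperative [AND]: one cut set from each child combined → 1 × 1 × 1 = 1 cut set(s).
Detection branch down [AND]: one cut set from each child combined → 1 × 1 = 1 cut set(s).
Vital path lost [OR]: union of children's cut sets → 2 cut set(s).
Power stage inoperative [OR]: union of children's cut sets → 3 cut set(s).
Rail signal shows false clear [AND]: one cut set from each child combined → 1 × 3 = 3 cut set(s).
Minimal cut sets: {#3 vital relay is down, Cable fails, Emergency power supply malfunctions, Interlocking CPU lost, Redundant lamp driver malfunctions, Standby track relay degraded}; {#3 vital relay is down, Cable fails, Emergency power supply malfunctions, Redundant insulated joint trips, Redundant lamp driver malfunctions, Standby track relay degraded}; {#3 vital relay is down, Cable fails, Emergency power supply malfunctions, Redundant lamp driver malfunctions, Reserve bond wire is down, Standby track relay degraded}.

3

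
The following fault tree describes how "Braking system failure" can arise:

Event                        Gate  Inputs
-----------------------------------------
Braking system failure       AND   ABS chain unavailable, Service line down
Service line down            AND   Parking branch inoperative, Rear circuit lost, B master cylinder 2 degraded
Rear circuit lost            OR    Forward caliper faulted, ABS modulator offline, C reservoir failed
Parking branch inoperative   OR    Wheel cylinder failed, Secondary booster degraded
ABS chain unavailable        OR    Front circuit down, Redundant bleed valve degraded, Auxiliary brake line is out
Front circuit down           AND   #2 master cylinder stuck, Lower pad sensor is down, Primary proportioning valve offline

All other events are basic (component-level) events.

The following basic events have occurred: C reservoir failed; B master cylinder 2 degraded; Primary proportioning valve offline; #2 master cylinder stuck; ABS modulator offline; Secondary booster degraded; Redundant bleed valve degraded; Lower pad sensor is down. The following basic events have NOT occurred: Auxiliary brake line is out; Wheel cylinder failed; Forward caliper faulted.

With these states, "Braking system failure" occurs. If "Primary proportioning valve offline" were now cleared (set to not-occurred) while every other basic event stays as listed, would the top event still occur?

Yes

Counterfactual: set "Primary proportioning valve offline" to not occurred.
Front circuit down [AND]: #2 master cylinder stuck=occurs, Lower pad sensor is down=occurs, Primary proportioning valve offline=not → not all inputs occur → does not occur.
ABS chain unavailable [OR]: Front circuit down=not, Redundant bleed valve degraded=occurs, Auxiliary brake line is out=not → at least one input occurs → occurs.
Parking branch inoperative [OR]: Wheel cylinder failed=not, Secondary booster degraded=occurs → at least one input occurs → occurs.
Rear circuit lost [OR]: Forward caliper faulted=not, ABS modulator offline=occurs, C reservoir failed=occurs → at least one input occurs → occurs.
Service line down [AND]: Parking branch inoperative=occurs, Rear circuit lost=occurs, B master cylinder 2 degraded=occurs → all inputs occur → occurs.
Braking system failure [AND]: ABS chain unavailable=occurs, Service line down=occurs → all inputs occur → occurs.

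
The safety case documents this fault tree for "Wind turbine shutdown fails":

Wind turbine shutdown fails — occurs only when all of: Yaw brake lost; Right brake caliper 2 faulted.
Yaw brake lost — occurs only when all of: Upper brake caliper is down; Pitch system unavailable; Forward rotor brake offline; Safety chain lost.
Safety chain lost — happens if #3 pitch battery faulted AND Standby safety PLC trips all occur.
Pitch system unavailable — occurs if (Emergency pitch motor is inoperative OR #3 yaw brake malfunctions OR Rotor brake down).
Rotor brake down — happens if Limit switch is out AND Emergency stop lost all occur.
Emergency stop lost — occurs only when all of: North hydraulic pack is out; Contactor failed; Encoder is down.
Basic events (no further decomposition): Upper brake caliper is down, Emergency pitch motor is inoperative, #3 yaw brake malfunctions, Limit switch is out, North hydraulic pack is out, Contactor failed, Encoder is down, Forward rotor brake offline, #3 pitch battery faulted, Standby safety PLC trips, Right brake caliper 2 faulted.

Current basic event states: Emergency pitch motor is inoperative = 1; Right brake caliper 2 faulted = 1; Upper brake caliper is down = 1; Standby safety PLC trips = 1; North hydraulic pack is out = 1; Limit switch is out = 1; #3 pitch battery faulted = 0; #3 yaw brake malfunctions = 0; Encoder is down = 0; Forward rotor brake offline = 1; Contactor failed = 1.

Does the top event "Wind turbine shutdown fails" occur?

No

Emergency stop lost [AND]: North hydraulic pack is out=occurs, Contactor failed=occurs, Encoder is down=not → not all inputs occur → does not occur.
Rotor brake down [AND]: Limit switch is out=occurs, Emergency stop lost=not → not all inputs occur → does not occur.
Pitch system unavailable [OR]: Emergency pitch motor is inoperative=occurs, #3 yaw brake malfunctions=not, Rotor brake down=not → at least one input occurs → occurs.
Safety chain lost [AND]: #3 pitch battery faulted=not, Standby safety PLC trips=occurs → not all inputs occur → does not occur.
Yaw brake lost [AND]: Upper brake caliper is down=occurs, Pitch system unavailable=occurs, Forward rotor brake offline=occurs, Safety chain lost=not → not all inputs occur → does not occur.
Wind turbine shutdown fails [AND]: Yaw brake lost=not, Right brake caliper 2 faulted=occurs → not all inputs occur → does not occur.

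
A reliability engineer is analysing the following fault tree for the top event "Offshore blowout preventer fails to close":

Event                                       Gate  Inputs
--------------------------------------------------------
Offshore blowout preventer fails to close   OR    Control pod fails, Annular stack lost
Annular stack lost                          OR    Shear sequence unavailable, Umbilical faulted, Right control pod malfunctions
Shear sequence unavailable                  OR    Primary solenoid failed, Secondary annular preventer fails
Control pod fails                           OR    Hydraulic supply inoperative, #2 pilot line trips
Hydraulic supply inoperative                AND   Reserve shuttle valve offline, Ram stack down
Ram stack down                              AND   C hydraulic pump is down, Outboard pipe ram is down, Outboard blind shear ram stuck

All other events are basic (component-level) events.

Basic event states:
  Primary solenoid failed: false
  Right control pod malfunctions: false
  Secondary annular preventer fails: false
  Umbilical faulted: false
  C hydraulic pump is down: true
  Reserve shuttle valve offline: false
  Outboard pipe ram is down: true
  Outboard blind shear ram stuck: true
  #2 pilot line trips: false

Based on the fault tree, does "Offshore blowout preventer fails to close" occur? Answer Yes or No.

Ram stack down [AND]: C hydraulic pump is down=occurs, Outboard pipe ram is down=occurs, Outboard blind shear ram stuck=occurs → all inputs occur → occurs.
Hydraulic supply inoperative [AND]: Reserve shuttle valve offline=not, Ram stack down=occurs → not all inputs occur → does not occur.
Control pod fails [OR]: Hydraulic supply inoperative=not, #2 pilot line trips=not → no input occurs → does not occur.
Shear sequence unavailable [OR]: Primary solenoid failed=not, Secondary annular preventer fails=not → no input occurs → does not occur.
Annular stack lost [OR]: Shear sequence unavailable=not, Umbilical faulted=not, Right control pod malfunctions=not → no input occurs → does not occur.
Offshore blowout preventer fails to close [OR]: Control pod fails=not, Annular stack lost=not → no input occurs → does not occur.

No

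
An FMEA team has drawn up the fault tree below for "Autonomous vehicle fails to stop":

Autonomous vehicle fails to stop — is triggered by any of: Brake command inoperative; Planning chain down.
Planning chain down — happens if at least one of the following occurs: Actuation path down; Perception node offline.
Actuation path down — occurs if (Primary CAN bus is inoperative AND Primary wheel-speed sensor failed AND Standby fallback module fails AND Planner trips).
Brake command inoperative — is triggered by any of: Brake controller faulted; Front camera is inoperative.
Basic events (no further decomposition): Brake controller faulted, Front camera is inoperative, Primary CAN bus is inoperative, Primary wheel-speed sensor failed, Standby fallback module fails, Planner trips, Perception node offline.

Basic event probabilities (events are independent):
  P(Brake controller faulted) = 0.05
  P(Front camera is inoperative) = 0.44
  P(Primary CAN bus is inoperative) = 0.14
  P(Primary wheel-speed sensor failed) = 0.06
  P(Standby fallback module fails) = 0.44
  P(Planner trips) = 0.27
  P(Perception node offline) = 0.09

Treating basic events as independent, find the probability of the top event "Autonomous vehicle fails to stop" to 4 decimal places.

P(Brake command inoperative) [OR] = 1 − (1−0.05) × (1−0.44) = 0.468000
P(Actuation path down) [AND] = 0.14 × 0.06 × 0.44 × 0.27 = 0.000998
P(Planning chain down) [OR] = 1 − (1−0.000998) × (1−0.09) = 0.090908
P(Autonomous vehicle fails to stop) [OR] = 1 − (1−0.468000) × (1−0.090908) = 0.516363
Rounded to 4 decimal places: P(Autonomous vehicle fails to stop) ≈ 0.5164.

0.5164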